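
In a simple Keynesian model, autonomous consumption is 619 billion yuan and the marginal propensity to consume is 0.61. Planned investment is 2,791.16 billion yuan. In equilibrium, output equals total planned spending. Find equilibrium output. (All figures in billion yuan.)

Y = 8744

Y = C + I = 619 + 0.61Y + 2791.16
Y − 0.61Y = 3410.16
0.39Y = 3410.16, so Y = 3410.16/0.39 = 8744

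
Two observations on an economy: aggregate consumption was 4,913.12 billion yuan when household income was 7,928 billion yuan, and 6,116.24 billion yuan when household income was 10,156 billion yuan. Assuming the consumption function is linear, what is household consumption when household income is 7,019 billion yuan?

MPC = (6116.24 − 4913.12)/(10156 − 7928) = 1203.12/2228 = 0.54
a = 4913.12 − 0.54(7928) = 4913.12 − 4281.12 = 632
C = 632 + 0.54(7019) = 632 + 3790.26 = 4422.26

C = 4422.26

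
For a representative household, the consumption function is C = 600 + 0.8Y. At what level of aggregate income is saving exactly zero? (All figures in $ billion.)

Y = 3000

At break-even, C = Y: 600 + 0.8Y = Y
0.2Y = 600, so Y = 600/0.2 = 3000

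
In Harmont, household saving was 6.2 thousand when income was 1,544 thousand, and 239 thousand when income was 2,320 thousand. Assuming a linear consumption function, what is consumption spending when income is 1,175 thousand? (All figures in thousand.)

MPS = ΔS/ΔY = (239 − 6.2)/(2320 − 1544) = 232.8/776 = 0.3
MPC = 1 − MPS = 0.7
Autonomous saving = 6.2 − 0.3(1544) = -457, so a = 457
C = 457 + 0.7(1175) = 457 + 822.5 = 1279.5

C = 1279.5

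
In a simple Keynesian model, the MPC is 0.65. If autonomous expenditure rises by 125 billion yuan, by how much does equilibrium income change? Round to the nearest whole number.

The multiplier is 1/(1 − MPC) = 1/0.35.
ΔY = 125/0.35 = 357.14 ≈ 357

ΔY ≈ 357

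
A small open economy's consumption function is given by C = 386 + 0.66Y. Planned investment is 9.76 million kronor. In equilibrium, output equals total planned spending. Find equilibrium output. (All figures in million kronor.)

Y = 1164

Y = C + I = 386 + 0.66Y + 9.76
Y − 0.66Y = 395.76
0.34Y = 395.76, so Y = 395.76/0.34 = 1164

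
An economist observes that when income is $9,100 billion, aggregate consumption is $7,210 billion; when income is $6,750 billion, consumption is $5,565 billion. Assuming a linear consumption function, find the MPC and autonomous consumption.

MPC = 0.7; a = 840

MPC = ΔC/ΔY = (7210 − 5565)/(9100 − 6750) = 1645/2350 = 0.7
a = C − MPC·Y = 5565 − 0.7(6750) = 5565 − 4725 = 840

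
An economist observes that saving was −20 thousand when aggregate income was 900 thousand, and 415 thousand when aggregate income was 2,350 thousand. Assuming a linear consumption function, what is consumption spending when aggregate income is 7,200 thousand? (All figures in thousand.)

C = 5330

MPS = ΔS/ΔY = (415 − (-20))/(2350 − 900) = 435/1450 = 0.3
MPC = 1 − MPS = 0.7
Autonomous saving = -20 − 0.3(900) = -290, so a = 290
C = 290 + 0.7(7200) = 290 + 5040 = 5330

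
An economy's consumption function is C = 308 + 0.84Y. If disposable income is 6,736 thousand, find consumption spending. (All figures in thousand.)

C = 5966.24

C = 308 + 0.84(6736) = 308 + 5658.24 = 5966.24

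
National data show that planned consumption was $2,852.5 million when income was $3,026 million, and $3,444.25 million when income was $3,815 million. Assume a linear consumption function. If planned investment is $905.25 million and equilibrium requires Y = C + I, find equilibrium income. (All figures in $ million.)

Y = 5953

MPC = (3444.25 − 2852.5)/(3815 − 3026) = 591.75/789 = 0.75
a = 2852.5 − 0.75(3026) = 583
Equilibrium: Y = 583 + 0.75Y + 905.25
0.25Y = 1488.25, so Y = 1488.25/0.25 = 5953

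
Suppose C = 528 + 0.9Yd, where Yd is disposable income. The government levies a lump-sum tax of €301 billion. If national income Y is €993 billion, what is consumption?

C = 1150.8

Yd = Y − T = 993 − 301 = 692
C = 528 + 0.9(692) = 528 + 622.8 = 1150.8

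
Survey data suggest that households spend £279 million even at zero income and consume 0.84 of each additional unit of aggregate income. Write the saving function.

S = -279 + 0.16Y

S = Y − C = Y − (279 + 0.84Y) = -279 + (1 − 0.84)Y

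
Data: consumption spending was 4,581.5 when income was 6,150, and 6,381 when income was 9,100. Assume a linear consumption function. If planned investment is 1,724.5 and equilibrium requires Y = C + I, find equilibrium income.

Y = 6550

MPC = (6381 − 4581.5)/(9100 − 6150) = 1799.5/2950 = 0.61
a = 4581.5 − 0.61(6150) = 830
Equilibrium: Y = 830 + 0.61Y + 1724.5
0.39Y = 2554.5, so Y = 2554.5/0.39 = 6550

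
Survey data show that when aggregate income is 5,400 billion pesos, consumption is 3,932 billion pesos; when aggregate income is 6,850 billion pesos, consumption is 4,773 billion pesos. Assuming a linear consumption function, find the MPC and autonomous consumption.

MPC = ΔC/ΔY = (4773 − 3932)/(6850 − 5400) = 841/1450 = 0.58
a = C − MPC·Y = 3932 − 0.58(5400) = 3932 − 3132 = 800

MPC = 0.58; a = 800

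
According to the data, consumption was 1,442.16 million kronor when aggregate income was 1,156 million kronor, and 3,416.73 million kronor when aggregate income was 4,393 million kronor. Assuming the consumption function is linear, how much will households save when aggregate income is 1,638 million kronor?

MPC = (3416.73 − 1442.16)/(4393 − 1156) = 1974.57/3237 = 0.61
a = 1442.16 − 0.61(1156) = 1442.16 − 705.16 = 737
C = 737 + 0.61(1638) = 1736.18
S = 1638 − 1736.18 = -98.18

S = -98.18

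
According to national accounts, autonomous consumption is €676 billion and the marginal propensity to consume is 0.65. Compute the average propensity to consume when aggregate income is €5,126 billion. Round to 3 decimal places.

C = 676 + 0.65(5126) = 4007.9
APC = C/Y = 4007.9/5126 = 0.782

APC = 0.782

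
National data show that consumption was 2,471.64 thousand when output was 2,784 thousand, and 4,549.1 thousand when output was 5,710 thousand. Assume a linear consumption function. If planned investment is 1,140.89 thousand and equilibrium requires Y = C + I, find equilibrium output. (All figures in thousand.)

Y = 5641

MPC = (4549.1 − 2471.64)/(5710 − 2784) = 2077.46/2926 = 0.71
a = 2471.64 − 0.71(2784) = 495
Equilibrium: Y = 495 + 0.71Y + 1140.89
0.29Y = 1635.89, so Y = 1635.89/0.29 = 5641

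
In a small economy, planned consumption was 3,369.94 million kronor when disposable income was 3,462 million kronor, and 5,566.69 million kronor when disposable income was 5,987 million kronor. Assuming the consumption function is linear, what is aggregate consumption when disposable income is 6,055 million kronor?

MPC = (5566.69 − 3369.94)/(5987 − 3462) = 2196.75/2525 = 0.87
a = 3369.94 − 0.87(3462) = 3369.94 − 3011.94 = 358
C = 358 + 0.87(6055) = 358 + 5267.85 = 5625.85

C = 5625.85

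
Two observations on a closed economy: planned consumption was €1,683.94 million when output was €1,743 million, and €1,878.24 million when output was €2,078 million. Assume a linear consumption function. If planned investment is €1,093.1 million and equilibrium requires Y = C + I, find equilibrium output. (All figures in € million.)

Y = 4205

MPC = (1878.24 − 1683.94)/(2078 − 1743) = 194.3/335 = 0.58
a = 1683.94 − 0.58(1743) = 673
Equilibrium: Y = 673 + 0.58Y + 1093.1
0.42Y = 1766.1, so Y = 1766.1/0.42 = 4205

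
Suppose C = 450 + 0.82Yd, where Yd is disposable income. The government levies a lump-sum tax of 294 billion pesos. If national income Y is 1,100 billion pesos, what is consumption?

C = 1110.92

Yd = Y − T = 1100 − 294 = 806
C = 450 + 0.82(806) = 450 + 660.92 = 1110.92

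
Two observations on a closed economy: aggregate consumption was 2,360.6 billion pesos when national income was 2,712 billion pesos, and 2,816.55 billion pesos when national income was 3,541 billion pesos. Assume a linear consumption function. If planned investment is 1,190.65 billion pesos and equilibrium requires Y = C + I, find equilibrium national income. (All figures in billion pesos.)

MPC = (2816.55 − 2360.6)/(3541 − 2712) = 455.95/829 = 0.55
a = 2360.6 − 0.55(2712) = 869
Equilibrium: Y = 869 + 0.55Y + 1190.65
0.45Y = 2059.65, so Y = 2059.65/0.45 = 4577

Y = 4577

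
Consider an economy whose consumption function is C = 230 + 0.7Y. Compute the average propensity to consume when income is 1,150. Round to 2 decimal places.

C = 230 + 0.7(1150) = 1035
APC = C/Y = 1035/1150 = 0.90

APC = 0.90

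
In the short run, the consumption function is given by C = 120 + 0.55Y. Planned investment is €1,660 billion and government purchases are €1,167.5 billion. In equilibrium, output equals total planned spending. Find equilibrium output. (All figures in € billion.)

Y = C + I + G = 120 + 0.55Y + 1660 + 1167.5
Y − 0.55Y = 2947.5
0.45Y = 2947.5, so Y = 2947.5/0.45 = 6550

Y = 6550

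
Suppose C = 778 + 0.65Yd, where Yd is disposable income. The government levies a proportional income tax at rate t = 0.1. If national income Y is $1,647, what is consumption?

C = 1741.495

Yd = (1 − 0.1)(1647) = 0.9(1647) = 1482.3
C = 778 + 0.65(1482.3) = 778 + 963.495 = 1741.495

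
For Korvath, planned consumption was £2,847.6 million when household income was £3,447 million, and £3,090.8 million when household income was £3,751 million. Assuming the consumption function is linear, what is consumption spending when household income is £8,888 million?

C = 7200.4

MPC = (3090.8 − 2847.6)/(3751 − 3447) = 243.2/304 = 0.8
a = 2847.6 − 0.8(3447) = 2847.6 − 2757.6 = 90
C = 90 + 0.8(8888) = 90 + 7110.4 = 7200.4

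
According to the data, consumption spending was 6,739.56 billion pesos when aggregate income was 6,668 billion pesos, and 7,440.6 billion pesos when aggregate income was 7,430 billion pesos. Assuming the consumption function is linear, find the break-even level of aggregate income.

MPC = (7440.6 − 6739.56)/(7430 − 6668) = 701.04/762 = 0.92
a = 6739.56 − 0.92(6668) = 6739.56 − 6134.56 = 605
Break-even: Y = a/(1−MPC) = 605/0.08 = 7562.5

Y = 7562.5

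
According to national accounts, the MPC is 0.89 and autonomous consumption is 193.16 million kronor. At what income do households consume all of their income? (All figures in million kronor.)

Y = 1756

At break-even, C = Y: 193.16 + 0.89Y = Y
0.11Y = 193.16, so Y = 193.16/0.11 = 1756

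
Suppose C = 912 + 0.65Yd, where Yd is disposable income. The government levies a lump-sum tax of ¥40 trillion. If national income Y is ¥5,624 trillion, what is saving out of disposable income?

S = 1042.4

Yd = Y − T = 5624 − 40 = 5584
C = 912 + 0.65(5584) = 912 + 3629.6 = 4541.6
S = Yd − C = 5584 − 4541.6 = 1042.4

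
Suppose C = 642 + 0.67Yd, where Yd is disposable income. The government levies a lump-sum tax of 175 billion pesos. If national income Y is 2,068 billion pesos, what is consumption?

C = 1910.31

Yd = Y − T = 2068 − 175 = 1893
C = 642 + 0.67(1893) = 642 + 1268.31 = 1910.31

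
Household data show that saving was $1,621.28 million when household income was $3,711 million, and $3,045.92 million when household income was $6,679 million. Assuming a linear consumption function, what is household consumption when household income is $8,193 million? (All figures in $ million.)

C = 4420.36

MPS = ΔS/ΔY = (3045.92 − 1621.28)/(6679 − 3711) = 1424.64/2968 = 0.48
MPC = 1 − MPS = 0.52
Autonomous saving = 1621.28 − 0.48(3711) = -160, so a = 160
C = 160 + 0.52(8193) = 160 + 4260.36 = 4420.36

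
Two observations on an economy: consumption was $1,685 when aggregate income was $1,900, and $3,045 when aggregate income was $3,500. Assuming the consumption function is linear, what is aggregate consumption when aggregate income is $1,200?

MPC = (3045 − 1685)/(3500 − 1900) = 1360/1600 = 0.85
a = 1685 − 0.85(1900) = 1685 − 1615 = 70
C = 70 + 0.85(1200) = 70 + 1020 = 1090

C = 1090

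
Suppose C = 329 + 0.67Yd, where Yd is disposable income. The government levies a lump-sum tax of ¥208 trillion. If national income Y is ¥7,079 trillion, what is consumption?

Yd = Y − T = 7079 − 208 = 6871
C = 329 + 0.67(6871) = 329 + 4603.57 = 4932.57

C = 4932.57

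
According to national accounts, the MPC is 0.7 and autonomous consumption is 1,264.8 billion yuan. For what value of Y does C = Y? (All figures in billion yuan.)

At break-even, C = Y: 1264.8 + 0.7Y = Y
0.3Y = 1264.8, so Y = 1264.8/0.3 = 4216

Y = 4216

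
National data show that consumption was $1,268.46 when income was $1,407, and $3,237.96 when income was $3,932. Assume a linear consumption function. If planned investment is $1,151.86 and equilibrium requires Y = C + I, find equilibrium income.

MPC = (3237.96 − 1268.46)/(3932 − 1407) = 1969.5/2525 = 0.78
a = 1268.46 − 0.78(1407) = 171
Equilibrium: Y = 171 + 0.78Y + 1151.86
0.22Y = 1322.86, so Y = 1322.86/0.22 = 6013

Y = 6013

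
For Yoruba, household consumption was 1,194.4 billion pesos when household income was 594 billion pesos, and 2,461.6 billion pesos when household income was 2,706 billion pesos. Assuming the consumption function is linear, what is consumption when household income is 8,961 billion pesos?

MPC = (2461.6 − 1194.4)/(2706 − 594) = 1267.2/2112 = 0.6
a = 1194.4 − 0.6(594) = 1194.4 − 356.4 = 838
C = 838 + 0.6(8961) = 838 + 5376.6 = 6214.6

C = 6214.6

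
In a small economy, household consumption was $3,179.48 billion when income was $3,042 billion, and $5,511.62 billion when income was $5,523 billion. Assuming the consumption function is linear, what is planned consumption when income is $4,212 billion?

MPC = (5511.62 − 3179.48)/(5523 − 3042) = 2332.14/2481 = 0.94
a = 3179.48 − 0.94(3042) = 3179.48 − 2859.48 = 320
C = 320 + 0.94(4212) = 320 + 3959.28 = 4279.28

C = 4279.28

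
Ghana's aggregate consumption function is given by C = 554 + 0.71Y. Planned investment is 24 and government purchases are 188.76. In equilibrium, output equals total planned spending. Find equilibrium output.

Y = C + I + G = 554 + 0.71Y + 24 + 188.76
Y − 0.71Y = 766.76
0.29Y = 766.76, so Y = 766.76/0.29 = 2644

Y = 2644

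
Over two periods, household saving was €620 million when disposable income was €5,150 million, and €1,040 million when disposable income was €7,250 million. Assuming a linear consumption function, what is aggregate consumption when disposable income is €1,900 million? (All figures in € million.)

MPS = ΔS/ΔY = (1040 − 620)/(7250 − 5150) = 420/2100 = 0.2
MPC = 1 − MPS = 0.8
Autonomous saving = 620 − 0.2(5150) = -410, so a = 410
C = 410 + 0.8(1900) = 410 + 1520 = 1930

C = 1930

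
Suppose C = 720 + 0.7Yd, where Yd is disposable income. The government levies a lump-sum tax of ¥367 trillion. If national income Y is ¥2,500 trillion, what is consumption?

Yd = Y − T = 2500 − 367 = 2133
C = 720 + 0.7(2133) = 720 + 1493.1 = 2213.1

C = 2213.1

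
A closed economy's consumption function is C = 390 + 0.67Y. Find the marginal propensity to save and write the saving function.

MPS = 0.33; S = -390 + 0.33Y

MPS = 1 − MPC = 1 − 0.67 = 0.33
S = Y − C = -390 + 0.33Y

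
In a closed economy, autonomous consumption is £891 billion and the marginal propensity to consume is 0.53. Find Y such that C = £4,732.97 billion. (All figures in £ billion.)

Y = 7249

891 + 0.53Y = 4732.97
0.53Y = 3841.97, so Y = 3841.97/0.53 = 7249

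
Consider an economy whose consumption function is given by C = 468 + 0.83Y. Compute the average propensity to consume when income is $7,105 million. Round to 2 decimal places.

APC = 0.90

C = 468 + 0.83(7105) = 6365.15
APC = C/Y = 6365.15/7105 = 0.90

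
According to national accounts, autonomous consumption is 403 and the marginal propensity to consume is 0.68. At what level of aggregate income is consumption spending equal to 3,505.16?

Y = 4562

403 + 0.68Y = 3505.16
0.68Y = 3102.16, so Y = 3102.16/0.68 = 4562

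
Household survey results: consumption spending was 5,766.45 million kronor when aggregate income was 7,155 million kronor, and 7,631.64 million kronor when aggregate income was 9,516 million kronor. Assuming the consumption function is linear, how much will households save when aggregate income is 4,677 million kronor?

MPC = (7631.64 − 5766.45)/(9516 − 7155) = 1865.19/2361 = 0.79
a = 5766.45 − 0.79(7155) = 5766.45 − 5652.45 = 114
C = 114 + 0.79(4677) = 3808.83
S = 4677 − 3808.83 = 868.17

S = 868.17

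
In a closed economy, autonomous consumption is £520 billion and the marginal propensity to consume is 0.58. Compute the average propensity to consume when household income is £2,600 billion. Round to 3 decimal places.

APC = 0.780

C = 520 + 0.58(2600) = 2028
APC = C/Y = 2028/2600 = 0.780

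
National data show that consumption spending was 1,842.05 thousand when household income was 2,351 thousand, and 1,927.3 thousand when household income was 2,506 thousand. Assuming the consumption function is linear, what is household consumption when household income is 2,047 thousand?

MPC = (1927.3 − 1842.05)/(2506 − 2351) = 85.25/155 = 0.55
a = 1842.05 − 0.55(2351) = 1842.05 − 1293.05 = 549
C = 549 + 0.55(2047) = 549 + 1125.85 = 1674.85

C = 1674.85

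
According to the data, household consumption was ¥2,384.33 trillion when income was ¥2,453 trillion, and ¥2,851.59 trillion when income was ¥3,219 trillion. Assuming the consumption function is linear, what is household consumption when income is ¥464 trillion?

C = 1171.04

MPC = (2851.59 − 2384.33)/(3219 − 2453) = 467.26/766 = 0.61
a = 2384.33 − 0.61(2453) = 2384.33 − 1496.33 = 888
C = 888 + 0.61(464) = 888 + 283.04 = 1171.04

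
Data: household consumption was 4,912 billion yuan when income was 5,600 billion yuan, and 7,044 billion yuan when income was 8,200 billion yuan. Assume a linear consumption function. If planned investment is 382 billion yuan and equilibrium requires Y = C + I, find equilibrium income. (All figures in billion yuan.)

Y = 3900

MPC = (7044 − 4912)/(8200 − 5600) = 2132/2600 = 0.82
a = 4912 − 0.82(5600) = 320
Equilibrium: Y = 320 + 0.82Y + 382
0.18Y = 702, so Y = 702/0.18 = 3900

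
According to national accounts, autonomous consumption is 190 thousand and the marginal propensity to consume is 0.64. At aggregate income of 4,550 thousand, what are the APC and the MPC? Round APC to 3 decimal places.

MPC = 0.64 (the slope of the consumption function)
C = 190 + 0.64(4550) = 3102, so APC = 3102/4550 = 0.682

APC = 0.682; MPC = 0.64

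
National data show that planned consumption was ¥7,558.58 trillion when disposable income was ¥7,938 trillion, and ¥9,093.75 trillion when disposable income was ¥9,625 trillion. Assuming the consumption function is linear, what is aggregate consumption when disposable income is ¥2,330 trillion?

MPC = (9093.75 − 7558.58)/(9625 − 7938) = 1535.17/1687 = 0.91
a = 7558.58 − 0.91(7938) = 7558.58 − 7223.58 = 335
C = 335 + 0.91(2330) = 335 + 2120.3 = 2455.3

C = 2455.3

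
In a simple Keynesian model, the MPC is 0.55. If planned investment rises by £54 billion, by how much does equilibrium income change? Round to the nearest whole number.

The multiplier is 1/(1 − MPC) = 1/0.45.
ΔY = 54/0.45 = 120.00 ≈ 120

ΔY ≈ 120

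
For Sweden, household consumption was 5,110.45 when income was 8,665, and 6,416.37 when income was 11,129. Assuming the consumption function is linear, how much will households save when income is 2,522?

MPC = (6416.37 − 5110.45)/(11129 − 8665) = 1305.92/2464 = 0.53
a = 5110.45 − 0.53(8665) = 5110.45 − 4592.45 = 518
C = 518 + 0.53(2522) = 1854.66
S = 2522 − 1854.66 = 667.34

S = 667.34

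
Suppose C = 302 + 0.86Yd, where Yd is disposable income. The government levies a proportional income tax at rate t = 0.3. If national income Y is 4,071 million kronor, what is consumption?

C = 2752.742

Yd = (1 − 0.3)(4071) = 0.7(4071) = 2849.7
C = 302 + 0.86(2849.7) = 302 + 2450.742 = 2752.742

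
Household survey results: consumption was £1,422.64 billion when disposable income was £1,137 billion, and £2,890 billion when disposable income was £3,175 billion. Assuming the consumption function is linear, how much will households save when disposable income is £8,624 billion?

S = 1810.72

MPC = (2890 − 1422.64)/(3175 − 1137) = 1467.36/2038 = 0.72
a = 1422.64 − 0.72(1137) = 1422.64 − 818.64 = 604
C = 604 + 0.72(8624) = 6813.28
S = 8624 − 6813.28 = 1810.72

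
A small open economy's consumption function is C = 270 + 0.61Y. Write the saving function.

S = Y − C = Y − (270 + 0.61Y) = -270 + (1 − 0.61)Y

S = -270 + 0.39Y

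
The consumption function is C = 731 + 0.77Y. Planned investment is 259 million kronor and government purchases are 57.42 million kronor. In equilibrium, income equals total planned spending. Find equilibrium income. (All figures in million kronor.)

Y = C + I + G = 731 + 0.77Y + 259 + 57.42
Y − 0.77Y = 1047.42
0.23Y = 1047.42, so Y = 1047.42/0.23 = 4554

Y = 4554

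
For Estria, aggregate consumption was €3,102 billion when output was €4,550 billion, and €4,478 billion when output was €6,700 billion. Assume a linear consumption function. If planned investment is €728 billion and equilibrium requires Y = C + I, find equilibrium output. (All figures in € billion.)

MPC = (4478 − 3102)/(6700 − 4550) = 1376/2150 = 0.64
a = 3102 − 0.64(4550) = 190
Equilibrium: Y = 190 + 0.64Y + 728
0.36Y = 918, so Y = 918/0.36 = 2550

Y = 2550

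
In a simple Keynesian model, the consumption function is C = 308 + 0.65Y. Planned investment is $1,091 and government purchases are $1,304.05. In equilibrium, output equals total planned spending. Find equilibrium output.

Y = 7723

Y = C + I + G = 308 + 0.65Y + 1091 + 1304.05
Y − 0.65Y = 2703.05
0.35Y = 2703.05, so Y = 2703.05/0.35 = 7723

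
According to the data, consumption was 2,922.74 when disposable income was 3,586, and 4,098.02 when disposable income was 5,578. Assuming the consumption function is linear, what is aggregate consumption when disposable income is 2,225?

MPC = (4098.02 − 2922.74)/(5578 − 3586) = 1175.28/1992 = 0.59
a = 2922.74 − 0.59(3586) = 2922.74 − 2115.74 = 807
C = 807 + 0.59(2225) = 807 + 1312.75 = 2119.75

C = 2119.75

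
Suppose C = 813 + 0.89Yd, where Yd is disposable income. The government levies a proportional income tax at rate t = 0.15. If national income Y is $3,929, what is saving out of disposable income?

S = -445.6385

Yd = (1 − 0.15)(3929) = 0.85(3929) = 3339.65
C = 813 + 0.89(3339.65) = 813 + 2972.2885 = 3785.2885
S = Yd − C = 3339.65 − 3785.2885 = -445.6385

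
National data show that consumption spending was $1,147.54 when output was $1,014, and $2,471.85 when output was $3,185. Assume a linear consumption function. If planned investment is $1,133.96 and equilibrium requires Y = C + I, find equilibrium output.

MPC = (2471.85 − 1147.54)/(3185 − 1014) = 1324.31/2171 = 0.61
a = 1147.54 − 0.61(1014) = 529
Equilibrium: Y = 529 + 0.61Y + 1133.96
0.39Y = 1662.96, so Y = 1662.96/0.39 = 4264

Y = 4264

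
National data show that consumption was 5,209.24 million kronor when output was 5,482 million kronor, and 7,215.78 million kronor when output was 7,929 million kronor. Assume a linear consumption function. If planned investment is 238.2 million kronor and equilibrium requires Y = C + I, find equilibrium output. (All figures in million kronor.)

MPC = (7215.78 − 5209.24)/(7929 − 5482) = 2006.54/2447 = 0.82
a = 5209.24 − 0.82(5482) = 714
Equilibrium: Y = 714 + 0.82Y + 238.2
0.18Y = 952.2, so Y = 952.2/0.18 = 5290

Y = 5290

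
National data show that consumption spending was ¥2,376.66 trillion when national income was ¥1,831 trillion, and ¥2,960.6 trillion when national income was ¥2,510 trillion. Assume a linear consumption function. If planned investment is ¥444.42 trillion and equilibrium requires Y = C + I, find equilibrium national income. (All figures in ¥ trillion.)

Y = 8903

MPC = (2960.6 − 2376.66)/(2510 − 1831) = 583.94/679 = 0.86
a = 2376.66 − 0.86(1831) = 802
Equilibrium: Y = 802 + 0.86Y + 444.42
0.14Y = 1246.42, so Y = 1246.42/0.14 = 8903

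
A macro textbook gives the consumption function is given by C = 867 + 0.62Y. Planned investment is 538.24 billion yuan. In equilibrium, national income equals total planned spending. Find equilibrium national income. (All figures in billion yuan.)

Y = C + I = 867 + 0.62Y + 538.24
Y − 0.62Y = 1405.24
0.38Y = 1405.24, so Y = 1405.24/0.38 = 3698

Y = 3698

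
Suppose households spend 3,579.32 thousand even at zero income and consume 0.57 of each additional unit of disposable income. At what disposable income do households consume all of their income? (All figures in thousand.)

At break-even, C = Y: 3579.32 + 0.57Y = Y
0.43Y = 3579.32, so Y = 3579.32/0.43 = 8324

Y = 8324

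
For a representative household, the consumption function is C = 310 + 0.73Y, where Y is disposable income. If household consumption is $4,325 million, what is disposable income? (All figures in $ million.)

310 + 0.73Y = 4325
0.73Y = 4015, so Y = 4015/0.73 = 5500

Y = 5500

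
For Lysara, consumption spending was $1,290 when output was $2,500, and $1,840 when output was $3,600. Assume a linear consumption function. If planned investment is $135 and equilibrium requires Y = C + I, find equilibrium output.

MPC = (1840 − 1290)/(3600 − 2500) = 550/1100 = 0.5
a = 1290 − 0.5(2500) = 40
Equilibrium: Y = 40 + 0.5Y + 135
0.5Y = 175, so Y = 175/0.5 = 350

Y = 350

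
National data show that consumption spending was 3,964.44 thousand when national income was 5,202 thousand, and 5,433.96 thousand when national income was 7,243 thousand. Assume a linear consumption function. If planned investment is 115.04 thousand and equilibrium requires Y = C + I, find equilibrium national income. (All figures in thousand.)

Y = 1193

MPC = (5433.96 − 3964.44)/(7243 − 5202) = 1469.52/2041 = 0.72
a = 3964.44 − 0.72(5202) = 219
Equilibrium: Y = 219 + 0.72Y + 115.04
0.28Y = 334.04, so Y = 334.04/0.28 = 1193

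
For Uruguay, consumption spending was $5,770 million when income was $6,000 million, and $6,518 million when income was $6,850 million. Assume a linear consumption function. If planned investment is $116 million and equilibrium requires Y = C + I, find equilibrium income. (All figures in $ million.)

MPC = (6518 − 5770)/(6850 − 6000) = 748/850 = 0.88
a = 5770 − 0.88(6000) = 490
Equilibrium: Y = 490 + 0.88Y + 116
0.12Y = 606, so Y = 606/0.12 = 5050

Y = 5050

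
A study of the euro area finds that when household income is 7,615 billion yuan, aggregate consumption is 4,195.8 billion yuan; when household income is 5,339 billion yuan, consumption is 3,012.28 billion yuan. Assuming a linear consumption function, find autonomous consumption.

MPC = ΔC/ΔY = (4195.8 − 3012.28)/(7615 − 5339) = 1183.52/2276 = 0.52
a = C − MPC·Y = 3012.28 − 0.52(5339) = 3012.28 − 2776.28 = 236

a = 236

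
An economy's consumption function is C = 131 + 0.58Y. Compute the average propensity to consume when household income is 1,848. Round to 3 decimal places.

APC = 0.651

C = 131 + 0.58(1848) = 1202.84
APC = C/Y = 1202.84/1848 = 0.651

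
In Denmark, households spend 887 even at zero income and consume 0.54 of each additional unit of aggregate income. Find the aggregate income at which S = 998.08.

S = Y − C = -887 + 0.46Y
-887 + 0.46Y = 998.08, so 0.46Y = 1885.08 and Y = 4098

Y = 4098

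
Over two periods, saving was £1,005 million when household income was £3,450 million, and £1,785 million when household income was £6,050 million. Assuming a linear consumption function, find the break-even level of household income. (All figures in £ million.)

Y = 100

MPS = ΔS/ΔY = (1785 − 1005)/(6050 − 3450) = 780/2600 = 0.3
MPC = 1 − MPS = 0.7
From S(3450) = 1005: −a + 0.3(3450) = 1005, so a = 1035 − 1005 = 30
Break-even (S = 0): Y = a/MPS = 30/0.3 = 100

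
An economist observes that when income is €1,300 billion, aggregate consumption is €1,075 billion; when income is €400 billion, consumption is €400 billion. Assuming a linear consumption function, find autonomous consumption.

MPC = ΔC/ΔY = (1075 − 400)/(1300 − 400) = 675/900 = 0.75
a = C − MPC·Y = 400 − 0.75(400) = 400 − 300 = 100

a = 100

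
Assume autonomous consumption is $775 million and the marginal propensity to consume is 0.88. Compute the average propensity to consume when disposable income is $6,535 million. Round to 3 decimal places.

APC = 0.999

C = 775 + 0.88(6535) = 6525.8
APC = C/Y = 6525.8/6535 = 0.999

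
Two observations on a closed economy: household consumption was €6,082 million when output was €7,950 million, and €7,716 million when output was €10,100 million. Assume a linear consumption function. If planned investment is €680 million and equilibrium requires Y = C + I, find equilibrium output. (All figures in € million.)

Y = 3000

MPC = (7716 − 6082)/(10100 − 7950) = 1634/2150 = 0.76
a = 6082 − 0.76(7950) = 40
Equilibrium: Y = 40 + 0.76Y + 680
0.24Y = 720, so Y = 720/0.24 = 3000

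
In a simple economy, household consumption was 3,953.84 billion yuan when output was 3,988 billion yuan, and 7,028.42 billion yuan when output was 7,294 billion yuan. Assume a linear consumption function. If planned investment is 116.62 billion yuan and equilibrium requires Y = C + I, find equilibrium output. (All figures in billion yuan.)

MPC = (7028.42 − 3953.84)/(7294 − 3988) = 3074.58/3306 = 0.93
a = 3953.84 − 0.93(3988) = 245
Equilibrium: Y = 245 + 0.93Y + 116.62
0.07Y = 361.62, so Y = 361.62/0.07 = 5166

Y = 5166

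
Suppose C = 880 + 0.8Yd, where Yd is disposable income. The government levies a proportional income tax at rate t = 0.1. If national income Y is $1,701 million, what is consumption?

Yd = (1 − 0.1)(1701) = 0.9(1701) = 1530.9
C = 880 + 0.8(1530.9) = 880 + 1224.72 = 2104.72

C = 2104.72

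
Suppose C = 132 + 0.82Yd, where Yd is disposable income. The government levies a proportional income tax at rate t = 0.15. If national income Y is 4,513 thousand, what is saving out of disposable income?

Yd = (1 − 0.15)(4513) = 0.85(4513) = 3836.05
C = 132 + 0.82(3836.05) = 132 + 3145.561 = 3277.561
S = Yd − C = 3836.05 − 3277.561 = 558.489

S = 558.489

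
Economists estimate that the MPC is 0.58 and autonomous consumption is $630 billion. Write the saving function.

S = Y − C = Y − (630 + 0.58Y) = -630 + (1 − 0.58)Y

S = -630 + 0.42Y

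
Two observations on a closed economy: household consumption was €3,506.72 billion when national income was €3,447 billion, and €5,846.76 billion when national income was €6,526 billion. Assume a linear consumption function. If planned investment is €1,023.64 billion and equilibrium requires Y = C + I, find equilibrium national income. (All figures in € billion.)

Y = 7961

MPC = (5846.76 − 3506.72)/(6526 − 3447) = 2340.04/3079 = 0.76
a = 3506.72 − 0.76(3447) = 887
Equilibrium: Y = 887 + 0.76Y + 1023.64
0.24Y = 1910.64, so Y = 1910.64/0.24 = 7961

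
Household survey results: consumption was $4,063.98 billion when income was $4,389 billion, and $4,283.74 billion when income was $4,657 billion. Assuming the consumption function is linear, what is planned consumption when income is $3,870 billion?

MPC = (4283.74 − 4063.98)/(4657 − 4389) = 219.76/268 = 0.82
a = 4063.98 − 0.82(4389) = 4063.98 − 3598.98 = 465
C = 465 + 0.82(3870) = 465 + 3173.4 = 3638.4

C = 3638.4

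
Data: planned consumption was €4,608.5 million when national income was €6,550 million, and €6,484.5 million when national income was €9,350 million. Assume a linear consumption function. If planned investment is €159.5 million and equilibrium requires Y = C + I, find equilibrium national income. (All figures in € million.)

MPC = (6484.5 − 4608.5)/(9350 − 6550) = 1876/2800 = 0.67
a = 4608.5 − 0.67(6550) = 220
Equilibrium: Y = 220 + 0.67Y + 159.5
0.33Y = 379.5, so Y = 379.5/0.33 = 1150

Y = 1150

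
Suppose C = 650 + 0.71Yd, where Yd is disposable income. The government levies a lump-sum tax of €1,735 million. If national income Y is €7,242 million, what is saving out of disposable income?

Yd = Y − T = 7242 − 1735 = 5507
C = 650 + 0.71(5507) = 650 + 3909.97 = 4559.97
S = Yd − C = 5507 − 4559.97 = 947.03

S = 947.03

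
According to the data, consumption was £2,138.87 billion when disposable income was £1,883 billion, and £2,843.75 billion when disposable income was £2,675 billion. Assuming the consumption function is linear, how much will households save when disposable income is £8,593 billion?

MPC = (2843.75 − 2138.87)/(2675 − 1883) = 704.88/792 = 0.89
a = 2138.87 − 0.89(1883) = 2138.87 − 1675.87 = 463
C = 463 + 0.89(8593) = 8110.77
S = 8593 − 8110.77 = 482.23

S = 482.23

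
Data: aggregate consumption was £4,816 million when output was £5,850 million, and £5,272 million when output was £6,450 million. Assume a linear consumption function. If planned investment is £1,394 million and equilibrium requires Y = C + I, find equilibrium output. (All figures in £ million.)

Y = 7350

MPC = (5272 − 4816)/(6450 − 5850) = 456/600 = 0.76
a = 4816 − 0.76(5850) = 370
Equilibrium: Y = 370 + 0.76Y + 1394
0.24Y = 1764, so Y = 1764/0.24 = 7350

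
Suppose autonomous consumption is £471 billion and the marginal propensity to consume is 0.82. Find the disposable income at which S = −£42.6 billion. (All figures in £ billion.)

S = Y − C = -471 + 0.18Y
-471 + 0.18Y = -42.6, so 0.18Y = 428.4 and Y = 2380

Y = 2380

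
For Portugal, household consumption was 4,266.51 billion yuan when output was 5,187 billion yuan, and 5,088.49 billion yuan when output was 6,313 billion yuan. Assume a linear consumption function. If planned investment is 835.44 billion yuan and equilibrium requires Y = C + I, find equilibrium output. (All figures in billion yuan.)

MPC = (5088.49 − 4266.51)/(6313 − 5187) = 821.98/1126 = 0.73
a = 4266.51 − 0.73(5187) = 480
Equilibrium: Y = 480 + 0.73Y + 835.44
0.27Y = 1315.44, so Y = 1315.44/0.27 = 4872

Y = 4872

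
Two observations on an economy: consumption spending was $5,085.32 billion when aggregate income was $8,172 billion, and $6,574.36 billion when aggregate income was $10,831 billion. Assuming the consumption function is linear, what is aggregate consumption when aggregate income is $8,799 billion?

MPC = (6574.36 − 5085.32)/(10831 − 8172) = 1489.04/2659 = 0.56
a = 5085.32 − 0.56(8172) = 5085.32 − 4576.32 = 509
C = 509 + 0.56(8799) = 509 + 4927.44 = 5436.44

C = 5436.44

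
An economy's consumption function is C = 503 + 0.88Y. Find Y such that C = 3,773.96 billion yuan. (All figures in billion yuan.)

Y = 3717

503 + 0.88Y = 3773.96
0.88Y = 3270.96, so Y = 3270.96/0.88 = 3717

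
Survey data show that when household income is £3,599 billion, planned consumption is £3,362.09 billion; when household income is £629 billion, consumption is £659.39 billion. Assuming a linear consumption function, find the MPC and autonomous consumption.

MPC = 0.91; a = 87

MPC = ΔC/ΔY = (3362.09 − 659.39)/(3599 − 629) = 2702.7/2970 = 0.91
a = C − MPC·Y = 659.39 − 0.91(629) = 659.39 − 572.39 = 87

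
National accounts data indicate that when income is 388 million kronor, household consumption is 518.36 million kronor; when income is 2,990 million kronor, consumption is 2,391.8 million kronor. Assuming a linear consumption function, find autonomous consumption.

MPC = ΔC/ΔY = (2391.8 − 518.36)/(2990 − 388) = 1873.44/2602 = 0.72
a = C − MPC·Y = 518.36 − 0.72(388) = 518.36 − 279.36 = 239

a = 239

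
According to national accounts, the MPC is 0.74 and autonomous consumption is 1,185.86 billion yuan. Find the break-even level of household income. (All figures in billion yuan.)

At break-even, C = Y: 1185.86 + 0.74Y = Y
0.26Y = 1185.86, so Y = 1185.86/0.26 = 4561

Y = 4561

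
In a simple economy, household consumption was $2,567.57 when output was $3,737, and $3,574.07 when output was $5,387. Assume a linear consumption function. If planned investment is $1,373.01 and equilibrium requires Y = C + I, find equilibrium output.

MPC = (3574.07 − 2567.57)/(5387 − 3737) = 1006.5/1650 = 0.61
a = 2567.57 − 0.61(3737) = 288
Equilibrium: Y = 288 + 0.61Y + 1373.01
0.39Y = 1661.01, so Y = 1661.01/0.39 = 4259

Y = 4259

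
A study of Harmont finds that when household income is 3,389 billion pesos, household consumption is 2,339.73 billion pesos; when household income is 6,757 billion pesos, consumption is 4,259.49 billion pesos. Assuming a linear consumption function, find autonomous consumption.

a = 408

MPC = ΔC/ΔY = (4259.49 − 2339.73)/(6757 − 3389) = 1919.76/3368 = 0.57
a = C − MPC·Y = 2339.73 − 0.57(3389) = 2339.73 − 1931.73 = 408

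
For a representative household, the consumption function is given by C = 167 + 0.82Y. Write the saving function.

S = Y − C = Y − (167 + 0.82Y) = -167 + (1 − 0.82)Y

S = -167 + 0.18Y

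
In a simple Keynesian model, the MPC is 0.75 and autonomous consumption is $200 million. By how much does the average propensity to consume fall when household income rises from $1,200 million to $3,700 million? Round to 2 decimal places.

ΔAPC = 0.11

At Y = 1200: C = 200 + 0.75(1200) = 1100, APC = 1100/1200 = 0.917
At Y = 3700: C = 2975, APC = 2975/3700 = 0.804
Fall in APC = 0.917 − 0.804 = 0.113 ≈ 0.11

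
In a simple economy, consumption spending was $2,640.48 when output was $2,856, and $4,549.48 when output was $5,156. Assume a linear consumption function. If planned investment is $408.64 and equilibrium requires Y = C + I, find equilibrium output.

MPC = (4549.48 − 2640.48)/(5156 − 2856) = 1909/2300 = 0.83
a = 2640.48 − 0.83(2856) = 270
Equilibrium: Y = 270 + 0.83Y + 408.64
0.17Y = 678.64, so Y = 678.64/0.17 = 3992

Y = 3992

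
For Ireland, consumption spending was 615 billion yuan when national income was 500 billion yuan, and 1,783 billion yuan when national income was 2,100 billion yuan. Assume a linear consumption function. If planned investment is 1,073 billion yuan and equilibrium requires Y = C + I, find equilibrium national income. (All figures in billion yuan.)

MPC = (1783 − 615)/(2100 − 500) = 1168/1600 = 0.73
a = 615 − 0.73(500) = 250
Equilibrium: Y = 250 + 0.73Y + 1073
0.27Y = 1323, so Y = 1323/0.27 = 4900

Y = 4900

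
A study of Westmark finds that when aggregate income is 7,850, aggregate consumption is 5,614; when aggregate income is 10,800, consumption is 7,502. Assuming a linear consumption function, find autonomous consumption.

a = 590

MPC = ΔC/ΔY = (7502 − 5614)/(10800 − 7850) = 1888/2950 = 0.64
a = C − MPC·Y = 5614 − 0.64(7850) = 5614 − 5024 = 590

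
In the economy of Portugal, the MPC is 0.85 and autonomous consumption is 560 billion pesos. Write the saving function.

S = Y − C = Y − (560 + 0.85Y) = -560 + (1 − 0.85)Y

S = -560 + 0.15Y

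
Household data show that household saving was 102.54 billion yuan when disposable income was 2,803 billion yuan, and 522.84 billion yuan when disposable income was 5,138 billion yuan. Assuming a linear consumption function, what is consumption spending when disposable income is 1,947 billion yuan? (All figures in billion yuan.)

MPS = ΔS/ΔY = (522.84 − 102.54)/(5138 − 2803) = 420.3/2335 = 0.18
MPC = 1 − MPS = 0.82
Autonomous saving = 102.54 − 0.18(2803) = -402, so a = 402
C = 402 + 0.82(1947) = 402 + 1596.54 = 1998.54

C = 1998.54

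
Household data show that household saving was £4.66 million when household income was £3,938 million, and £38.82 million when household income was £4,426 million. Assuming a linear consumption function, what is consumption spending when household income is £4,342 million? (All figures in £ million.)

C = 4309.06

MPS = ΔS/ΔY = (38.82 − 4.66)/(4426 − 3938) = 34.16/488 = 0.07
MPC = 1 − MPS = 0.93
Autonomous saving = 4.66 − 0.07(3938) = -271, so a = 271
C = 271 + 0.93(4342) = 271 + 4038.06 = 4309.06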